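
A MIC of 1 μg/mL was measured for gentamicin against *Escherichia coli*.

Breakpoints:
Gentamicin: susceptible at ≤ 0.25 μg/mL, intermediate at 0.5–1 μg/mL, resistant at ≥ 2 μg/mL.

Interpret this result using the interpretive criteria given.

Gentamicin (1 μg/mL) in 0.5–1 μg/mL ⇒ I

I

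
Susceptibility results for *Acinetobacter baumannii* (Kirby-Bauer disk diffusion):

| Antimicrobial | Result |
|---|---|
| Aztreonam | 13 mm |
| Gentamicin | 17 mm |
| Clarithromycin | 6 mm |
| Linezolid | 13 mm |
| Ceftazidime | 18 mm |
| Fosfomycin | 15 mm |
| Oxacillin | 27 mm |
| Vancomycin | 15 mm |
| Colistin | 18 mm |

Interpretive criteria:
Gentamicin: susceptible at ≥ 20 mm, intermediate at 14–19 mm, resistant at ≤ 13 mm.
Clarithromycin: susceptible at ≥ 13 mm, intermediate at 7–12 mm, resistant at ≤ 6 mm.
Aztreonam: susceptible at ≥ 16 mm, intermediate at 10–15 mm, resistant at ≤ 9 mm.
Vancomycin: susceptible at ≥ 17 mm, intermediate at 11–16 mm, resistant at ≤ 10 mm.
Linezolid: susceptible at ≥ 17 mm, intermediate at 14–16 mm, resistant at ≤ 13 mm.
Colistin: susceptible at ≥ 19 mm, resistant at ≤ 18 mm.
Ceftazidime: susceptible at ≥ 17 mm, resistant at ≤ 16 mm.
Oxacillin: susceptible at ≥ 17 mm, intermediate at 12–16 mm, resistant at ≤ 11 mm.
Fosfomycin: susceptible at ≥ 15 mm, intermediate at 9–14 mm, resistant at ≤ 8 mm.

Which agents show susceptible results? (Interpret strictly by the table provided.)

Aztreonam: 13 mm is in 10–15 mm — intermediate
Gentamicin (17 mm) in 14–19 mm → I
Clarithromycin (6 mm) ≤ 6 mm → R
Linezolid (13 mm) ≤ 13 mm — resistant
Ceftazidime 18 mm: ≥ 17 mm → susceptible
Fosfomycin (15 mm) ≥ 15 mm → Susceptible
Oxacillin: 27 mm is ≥ 17 mm — S
Vancomycin: 15 mm is in 11–16 mm → intermediate
Colistin: 18 mm is ≤ 18 mm ⇒ R

ceftazidime, fosfomycin, oxacillin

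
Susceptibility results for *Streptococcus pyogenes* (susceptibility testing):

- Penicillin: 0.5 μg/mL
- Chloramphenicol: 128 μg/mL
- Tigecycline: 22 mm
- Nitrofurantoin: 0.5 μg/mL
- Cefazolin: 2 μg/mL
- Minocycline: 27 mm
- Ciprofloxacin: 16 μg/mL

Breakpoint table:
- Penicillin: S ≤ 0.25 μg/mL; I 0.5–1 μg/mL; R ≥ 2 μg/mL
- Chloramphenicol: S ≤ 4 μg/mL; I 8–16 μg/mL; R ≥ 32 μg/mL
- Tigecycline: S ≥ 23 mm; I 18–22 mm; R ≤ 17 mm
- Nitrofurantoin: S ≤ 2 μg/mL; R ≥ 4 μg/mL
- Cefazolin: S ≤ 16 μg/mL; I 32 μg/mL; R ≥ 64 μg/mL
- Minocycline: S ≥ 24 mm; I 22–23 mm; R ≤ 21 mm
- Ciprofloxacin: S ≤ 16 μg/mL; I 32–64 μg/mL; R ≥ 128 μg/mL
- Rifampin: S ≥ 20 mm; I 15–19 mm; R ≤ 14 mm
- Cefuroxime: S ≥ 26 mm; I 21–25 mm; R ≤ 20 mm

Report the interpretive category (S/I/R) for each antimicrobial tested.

I, R, I, S, S, S, S

Penicillin (0.5 μg/mL) in 0.5–1 μg/mL — intermediate
Chloramphenicol (128 μg/mL) ≥ 32 μg/mL — R
Tigecycline (22 mm) in 18–22 mm → I
Nitrofurantoin (0.5 μg/mL) ≤ 2 μg/mL — susceptible
Cefazolin 2 μg/mL: ≤ 16 μg/mL — Susceptible
Minocycline (27 mm) ≥ 24 mm — Susceptible
Ciprofloxacin (16 μg/mL) ≤ 16 μg/mL ⇒ S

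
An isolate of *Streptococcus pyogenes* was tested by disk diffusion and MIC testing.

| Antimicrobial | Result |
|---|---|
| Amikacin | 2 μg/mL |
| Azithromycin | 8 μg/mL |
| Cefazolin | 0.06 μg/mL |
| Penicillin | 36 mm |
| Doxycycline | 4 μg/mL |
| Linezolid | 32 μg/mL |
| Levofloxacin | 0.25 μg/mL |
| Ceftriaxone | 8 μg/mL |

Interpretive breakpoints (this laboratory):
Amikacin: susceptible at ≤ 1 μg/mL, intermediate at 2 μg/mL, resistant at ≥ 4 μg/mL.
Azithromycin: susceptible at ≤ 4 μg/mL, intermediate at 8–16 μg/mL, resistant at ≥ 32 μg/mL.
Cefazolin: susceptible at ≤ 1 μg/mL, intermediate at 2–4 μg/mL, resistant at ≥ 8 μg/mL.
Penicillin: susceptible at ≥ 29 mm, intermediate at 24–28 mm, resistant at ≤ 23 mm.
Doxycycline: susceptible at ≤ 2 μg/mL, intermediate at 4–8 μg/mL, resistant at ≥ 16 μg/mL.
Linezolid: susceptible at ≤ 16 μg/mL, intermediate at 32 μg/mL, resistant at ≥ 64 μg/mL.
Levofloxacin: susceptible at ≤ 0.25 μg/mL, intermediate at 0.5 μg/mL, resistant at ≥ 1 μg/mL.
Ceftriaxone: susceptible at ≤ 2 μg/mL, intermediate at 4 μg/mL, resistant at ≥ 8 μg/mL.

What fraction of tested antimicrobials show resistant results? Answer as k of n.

Amikacin 2 μg/mL: = 2 μg/mL ⇒ intermediate
Azithromycin 8 μg/mL: in 8–16 μg/mL — I
Cefazolin (0.06 μg/mL) ≤ 1 μg/mL → S
Penicillin 36 mm: ≥ 29 mm — Susceptible
Doxycycline 4 μg/mL: in 4–8 μg/mL — Intermediate
Linezolid (32 μg/mL) = 32 μg/mL — I
Levofloxacin 0.25 μg/mL: ≤ 0.25 μg/mL → susceptible
Ceftriaxone: 8 μg/mL is ≥ 8 μg/mL ⇒ Resistant
Resistant: 1/8

1 of 8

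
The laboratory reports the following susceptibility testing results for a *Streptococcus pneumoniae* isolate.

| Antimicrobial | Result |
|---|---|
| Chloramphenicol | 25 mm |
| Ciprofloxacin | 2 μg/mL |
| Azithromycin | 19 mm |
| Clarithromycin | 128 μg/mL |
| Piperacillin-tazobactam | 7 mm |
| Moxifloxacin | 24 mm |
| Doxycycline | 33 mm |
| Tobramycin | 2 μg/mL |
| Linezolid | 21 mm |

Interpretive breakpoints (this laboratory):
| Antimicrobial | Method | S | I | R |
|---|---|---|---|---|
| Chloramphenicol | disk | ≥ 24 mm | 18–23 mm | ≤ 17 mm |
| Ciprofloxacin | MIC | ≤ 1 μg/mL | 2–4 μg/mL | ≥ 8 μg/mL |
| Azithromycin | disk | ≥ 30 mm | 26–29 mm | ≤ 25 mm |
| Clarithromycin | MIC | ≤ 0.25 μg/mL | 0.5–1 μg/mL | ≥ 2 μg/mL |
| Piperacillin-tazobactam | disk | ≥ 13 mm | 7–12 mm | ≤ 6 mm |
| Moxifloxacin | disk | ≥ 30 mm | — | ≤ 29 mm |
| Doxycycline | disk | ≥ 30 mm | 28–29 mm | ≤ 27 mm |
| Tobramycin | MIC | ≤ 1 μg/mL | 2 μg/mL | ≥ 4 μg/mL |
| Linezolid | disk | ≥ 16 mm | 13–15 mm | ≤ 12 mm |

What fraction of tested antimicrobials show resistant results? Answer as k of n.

3 of 9

Chloramphenicol (25 mm) ≥ 24 mm — S
Ciprofloxacin (2 μg/mL) in 2–4 μg/mL ⇒ I
Azithromycin (19 mm) ≤ 25 mm — R
Clarithromycin 128 μg/mL: ≥ 2 μg/mL → Resistant
Piperacillin-tazobactam 7 mm: in 7–12 mm → I
Moxifloxacin 24 mm: ≤ 29 mm — resistant
Doxycycline 33 mm: ≥ 30 mm — S
Tobramycin (2 μg/mL) = 2 μg/mL → I
Linezolid: 21 mm is ≥ 16 mm ⇒ S
Resistant: 3/9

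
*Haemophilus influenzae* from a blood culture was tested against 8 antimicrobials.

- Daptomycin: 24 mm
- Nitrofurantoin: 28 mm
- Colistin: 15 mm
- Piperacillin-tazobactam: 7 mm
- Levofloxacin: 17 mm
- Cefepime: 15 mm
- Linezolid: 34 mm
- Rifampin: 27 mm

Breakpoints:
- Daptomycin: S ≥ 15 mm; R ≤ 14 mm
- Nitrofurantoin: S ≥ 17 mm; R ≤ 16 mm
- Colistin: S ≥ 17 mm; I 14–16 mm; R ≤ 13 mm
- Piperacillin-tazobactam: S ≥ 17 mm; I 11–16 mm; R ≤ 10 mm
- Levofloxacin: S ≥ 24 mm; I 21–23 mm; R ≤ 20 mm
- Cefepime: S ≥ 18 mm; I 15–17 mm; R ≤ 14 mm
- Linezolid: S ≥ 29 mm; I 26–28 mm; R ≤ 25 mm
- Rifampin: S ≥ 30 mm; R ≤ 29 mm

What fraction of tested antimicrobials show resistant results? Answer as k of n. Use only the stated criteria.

3 of 8

Daptomycin 24 mm: ≥ 15 mm → susceptible
Nitrofurantoin 28 mm: ≥ 17 mm → susceptible
Colistin 15 mm: in 14–16 mm → Intermediate
Piperacillin-tazobactam (7 mm) ≤ 10 mm ⇒ R
Levofloxacin 17 mm: ≤ 20 mm — R
Cefepime: 15 mm is in 15–17 mm ⇒ Intermediate
Linezolid (34 mm) ≥ 29 mm → S
Rifampin (27 mm) ≤ 29 mm — Resistant
Resistant: 3/8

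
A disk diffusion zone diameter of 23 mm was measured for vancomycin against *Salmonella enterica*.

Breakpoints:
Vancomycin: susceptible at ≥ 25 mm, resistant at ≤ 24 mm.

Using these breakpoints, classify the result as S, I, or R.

R

Vancomycin (23 mm) ≤ 24 mm — resistant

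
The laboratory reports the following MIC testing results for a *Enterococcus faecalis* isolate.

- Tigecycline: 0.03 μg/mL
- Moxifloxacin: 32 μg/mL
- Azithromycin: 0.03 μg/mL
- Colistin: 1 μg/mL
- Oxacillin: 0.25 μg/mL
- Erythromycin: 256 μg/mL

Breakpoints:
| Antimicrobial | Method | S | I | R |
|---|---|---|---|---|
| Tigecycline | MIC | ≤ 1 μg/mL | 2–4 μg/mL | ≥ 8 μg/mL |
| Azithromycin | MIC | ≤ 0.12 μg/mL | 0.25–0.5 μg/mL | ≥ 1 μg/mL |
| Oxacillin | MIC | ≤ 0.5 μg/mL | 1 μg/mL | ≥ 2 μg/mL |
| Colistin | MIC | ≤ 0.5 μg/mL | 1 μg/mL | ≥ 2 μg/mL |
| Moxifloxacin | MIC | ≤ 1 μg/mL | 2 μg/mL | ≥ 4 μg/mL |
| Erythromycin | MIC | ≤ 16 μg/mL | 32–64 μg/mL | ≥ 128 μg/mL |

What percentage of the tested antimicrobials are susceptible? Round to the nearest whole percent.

50%

Tigecycline (0.03 μg/mL) ≤ 1 μg/mL → Susceptible
Moxifloxacin (32 μg/mL) ≥ 4 μg/mL ⇒ Resistant
Azithromycin 0.03 μg/mL: ≤ 0.12 μg/mL ⇒ S
Colistin (1 μg/mL) = 1 μg/mL ⇒ intermediate
Oxacillin 0.25 μg/mL: ≤ 0.5 μg/mL → S
Erythromycin (256 μg/mL) ≥ 128 μg/mL ⇒ Resistant
Susceptible: 3/6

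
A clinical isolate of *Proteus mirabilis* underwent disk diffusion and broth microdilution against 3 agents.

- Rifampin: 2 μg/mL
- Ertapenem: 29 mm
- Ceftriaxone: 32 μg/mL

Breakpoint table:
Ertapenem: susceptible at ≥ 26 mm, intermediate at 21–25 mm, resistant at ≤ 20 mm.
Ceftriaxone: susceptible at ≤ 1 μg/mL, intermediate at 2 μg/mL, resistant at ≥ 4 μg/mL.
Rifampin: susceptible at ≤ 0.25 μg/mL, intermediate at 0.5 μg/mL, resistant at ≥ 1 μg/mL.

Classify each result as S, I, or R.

R, S, R

Rifampin 2 μg/mL: ≥ 1 μg/mL → resistant
Ertapenem (29 mm) ≥ 26 mm → susceptible
Ceftriaxone (32 μg/mL) ≥ 4 μg/mL — resistant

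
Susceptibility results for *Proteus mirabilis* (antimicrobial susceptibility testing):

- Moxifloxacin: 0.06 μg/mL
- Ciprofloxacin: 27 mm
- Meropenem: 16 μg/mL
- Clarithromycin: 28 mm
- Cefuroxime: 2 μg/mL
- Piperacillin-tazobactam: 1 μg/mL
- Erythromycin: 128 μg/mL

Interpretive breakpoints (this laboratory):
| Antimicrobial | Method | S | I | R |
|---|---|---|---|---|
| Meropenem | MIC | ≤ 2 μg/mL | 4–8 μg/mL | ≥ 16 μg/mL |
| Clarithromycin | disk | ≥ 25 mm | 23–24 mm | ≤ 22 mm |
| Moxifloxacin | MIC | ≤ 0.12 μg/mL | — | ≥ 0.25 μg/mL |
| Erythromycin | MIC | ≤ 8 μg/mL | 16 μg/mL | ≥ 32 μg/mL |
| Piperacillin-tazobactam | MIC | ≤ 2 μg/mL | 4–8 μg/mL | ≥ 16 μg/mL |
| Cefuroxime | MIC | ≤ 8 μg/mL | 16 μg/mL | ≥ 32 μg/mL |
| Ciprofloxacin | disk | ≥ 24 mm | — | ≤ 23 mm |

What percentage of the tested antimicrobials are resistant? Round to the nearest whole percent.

29%

Moxifloxacin (0.06 μg/mL) ≤ 0.12 μg/mL → susceptible
Ciprofloxacin 27 mm: ≥ 24 mm ⇒ S
Meropenem: 16 μg/mL is ≥ 16 μg/mL ⇒ Resistant
Clarithromycin (28 mm) ≥ 25 mm — susceptible
Cefuroxime: 2 μg/mL is ≤ 8 μg/mL ⇒ S
Piperacillin-tazobactam: 1 μg/mL is ≤ 2 μg/mL ⇒ S
Erythromycin 128 μg/mL: ≥ 32 μg/mL ⇒ R
Resistant: 2/7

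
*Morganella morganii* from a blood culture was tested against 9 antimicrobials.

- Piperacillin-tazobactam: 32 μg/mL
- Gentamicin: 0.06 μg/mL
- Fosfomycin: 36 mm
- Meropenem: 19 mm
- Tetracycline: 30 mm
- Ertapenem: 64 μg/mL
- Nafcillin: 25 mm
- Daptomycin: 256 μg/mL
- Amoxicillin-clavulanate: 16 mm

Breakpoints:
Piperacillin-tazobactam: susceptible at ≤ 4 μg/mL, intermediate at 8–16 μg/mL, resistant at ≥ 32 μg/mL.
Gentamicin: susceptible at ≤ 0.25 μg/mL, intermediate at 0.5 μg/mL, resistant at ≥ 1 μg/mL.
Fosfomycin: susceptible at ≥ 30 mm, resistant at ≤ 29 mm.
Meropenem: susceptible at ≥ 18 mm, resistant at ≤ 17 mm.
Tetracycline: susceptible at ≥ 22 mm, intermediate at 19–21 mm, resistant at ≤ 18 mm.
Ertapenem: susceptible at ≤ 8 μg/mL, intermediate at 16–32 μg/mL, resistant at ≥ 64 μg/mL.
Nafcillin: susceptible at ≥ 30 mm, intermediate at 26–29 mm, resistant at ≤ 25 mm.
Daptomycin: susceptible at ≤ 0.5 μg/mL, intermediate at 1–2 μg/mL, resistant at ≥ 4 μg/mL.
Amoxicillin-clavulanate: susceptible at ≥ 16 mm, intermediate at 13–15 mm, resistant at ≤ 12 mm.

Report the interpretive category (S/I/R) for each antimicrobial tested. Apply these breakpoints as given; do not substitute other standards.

Piperacillin-tazobactam 32 μg/mL: ≥ 32 μg/mL → Resistant
Gentamicin 0.06 μg/mL: ≤ 0.25 μg/mL — S
Fosfomycin 36 mm: ≥ 30 mm → Susceptible
Meropenem 19 mm: ≥ 18 mm ⇒ susceptible
Tetracycline (30 mm) ≥ 22 mm → susceptible
Ertapenem: 64 μg/mL is ≥ 64 μg/mL ⇒ Resistant
Nafcillin: 25 mm is ≤ 25 mm — Resistant
Daptomycin: 256 μg/mL is ≥ 4 μg/mL — resistant
Amoxicillin-clavulanate: 16 mm is ≥ 16 mm → Susceptible

R, S, S, S, S, R, R, R, S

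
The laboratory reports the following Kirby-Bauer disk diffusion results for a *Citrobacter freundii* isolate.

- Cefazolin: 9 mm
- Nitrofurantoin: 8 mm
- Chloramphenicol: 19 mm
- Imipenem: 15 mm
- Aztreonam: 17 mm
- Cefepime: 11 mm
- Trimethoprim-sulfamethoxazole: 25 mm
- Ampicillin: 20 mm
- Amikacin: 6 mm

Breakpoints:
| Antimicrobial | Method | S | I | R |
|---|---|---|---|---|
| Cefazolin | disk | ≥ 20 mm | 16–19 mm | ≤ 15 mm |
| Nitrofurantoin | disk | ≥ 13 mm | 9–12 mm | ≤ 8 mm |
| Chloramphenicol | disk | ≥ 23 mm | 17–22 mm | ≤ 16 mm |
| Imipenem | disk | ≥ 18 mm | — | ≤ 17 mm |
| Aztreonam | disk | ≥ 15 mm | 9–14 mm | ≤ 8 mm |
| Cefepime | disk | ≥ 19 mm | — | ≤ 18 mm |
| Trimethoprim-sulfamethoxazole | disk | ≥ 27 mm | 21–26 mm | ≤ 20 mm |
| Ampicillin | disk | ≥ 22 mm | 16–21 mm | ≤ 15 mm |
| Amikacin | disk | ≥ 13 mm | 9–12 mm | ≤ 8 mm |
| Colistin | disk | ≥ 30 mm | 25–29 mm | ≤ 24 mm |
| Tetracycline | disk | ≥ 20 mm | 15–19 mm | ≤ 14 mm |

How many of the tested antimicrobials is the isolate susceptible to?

Cefazolin 9 mm: ≤ 15 mm — resistant
Nitrofurantoin (8 mm) ≤ 8 mm → resistant
Chloramphenicol: 19 mm is in 17–22 mm — I
Imipenem 15 mm: ≤ 17 mm — Resistant
Aztreonam (17 mm) ≥ 15 mm → susceptible
Cefepime 11 mm: ≤ 18 mm ⇒ resistant
Trimethoprim-sulfamethoxazole 25 mm: in 21–26 mm ⇒ Intermediate
Ampicillin (20 mm) in 16–21 mm — I
Amikacin: 6 mm is ≤ 8 mm ⇒ resistant
Susceptible: 1

1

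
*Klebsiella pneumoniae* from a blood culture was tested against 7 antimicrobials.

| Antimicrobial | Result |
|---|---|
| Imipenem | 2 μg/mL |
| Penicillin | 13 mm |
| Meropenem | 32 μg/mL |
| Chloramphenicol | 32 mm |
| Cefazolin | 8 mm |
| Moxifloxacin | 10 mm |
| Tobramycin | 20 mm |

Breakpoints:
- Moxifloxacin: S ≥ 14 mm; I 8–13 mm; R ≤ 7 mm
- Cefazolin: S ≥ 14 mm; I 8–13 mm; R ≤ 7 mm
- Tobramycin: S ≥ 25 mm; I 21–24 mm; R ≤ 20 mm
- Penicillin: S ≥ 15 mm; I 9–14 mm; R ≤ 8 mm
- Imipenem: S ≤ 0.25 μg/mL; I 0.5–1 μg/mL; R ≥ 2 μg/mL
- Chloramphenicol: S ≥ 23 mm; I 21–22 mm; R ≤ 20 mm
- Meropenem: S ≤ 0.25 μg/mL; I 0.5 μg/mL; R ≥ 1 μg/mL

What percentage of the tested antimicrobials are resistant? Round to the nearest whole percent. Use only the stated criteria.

43%

Imipenem (2 μg/mL) ≥ 2 μg/mL → R
Penicillin: 13 mm is in 9–14 mm → intermediate
Meropenem: 32 μg/mL is ≥ 1 μg/mL — Resistant
Chloramphenicol 32 mm: ≥ 23 mm — Susceptible
Cefazolin 8 mm: in 8–13 mm — I
Moxifloxacin 10 mm: in 8–13 mm → I
Tobramycin 20 mm: ≤ 20 mm → Resistant
Resistant: 3/7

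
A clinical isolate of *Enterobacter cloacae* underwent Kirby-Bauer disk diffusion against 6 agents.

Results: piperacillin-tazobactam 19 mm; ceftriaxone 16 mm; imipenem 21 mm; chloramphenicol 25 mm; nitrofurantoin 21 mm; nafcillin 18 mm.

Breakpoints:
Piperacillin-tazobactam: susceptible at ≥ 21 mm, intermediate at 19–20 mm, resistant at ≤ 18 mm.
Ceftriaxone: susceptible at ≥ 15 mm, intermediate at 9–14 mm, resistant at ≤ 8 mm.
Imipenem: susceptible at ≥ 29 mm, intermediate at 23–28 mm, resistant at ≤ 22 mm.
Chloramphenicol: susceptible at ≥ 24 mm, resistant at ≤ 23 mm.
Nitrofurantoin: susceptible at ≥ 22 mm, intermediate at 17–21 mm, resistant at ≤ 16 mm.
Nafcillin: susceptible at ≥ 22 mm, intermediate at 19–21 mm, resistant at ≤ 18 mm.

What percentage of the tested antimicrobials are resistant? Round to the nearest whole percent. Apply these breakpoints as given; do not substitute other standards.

33%

Piperacillin-tazobactam (19 mm) in 19–20 mm → intermediate
Ceftriaxone: 16 mm is ≥ 15 mm — Susceptible
Imipenem (21 mm) ≤ 22 mm → Resistant
Chloramphenicol: 25 mm is ≥ 24 mm — S
Nitrofurantoin: 21 mm is in 17–21 mm → I
Nafcillin (18 mm) ≤ 18 mm → Resistant
Resistant: 2/6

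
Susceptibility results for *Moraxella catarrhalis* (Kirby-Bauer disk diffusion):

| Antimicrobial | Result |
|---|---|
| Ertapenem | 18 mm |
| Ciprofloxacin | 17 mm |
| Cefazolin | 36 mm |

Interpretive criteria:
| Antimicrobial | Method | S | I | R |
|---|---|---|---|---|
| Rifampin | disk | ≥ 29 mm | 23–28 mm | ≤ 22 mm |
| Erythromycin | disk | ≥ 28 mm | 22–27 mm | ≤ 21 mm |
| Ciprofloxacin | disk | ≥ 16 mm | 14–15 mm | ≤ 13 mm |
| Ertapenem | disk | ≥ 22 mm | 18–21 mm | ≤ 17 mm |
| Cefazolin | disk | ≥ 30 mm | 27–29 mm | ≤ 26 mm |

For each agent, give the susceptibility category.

Ertapenem 18 mm: in 18–21 mm ⇒ I
Ciprofloxacin (17 mm) ≥ 16 mm → S
Cefazolin 36 mm: ≥ 30 mm → S

I, S, S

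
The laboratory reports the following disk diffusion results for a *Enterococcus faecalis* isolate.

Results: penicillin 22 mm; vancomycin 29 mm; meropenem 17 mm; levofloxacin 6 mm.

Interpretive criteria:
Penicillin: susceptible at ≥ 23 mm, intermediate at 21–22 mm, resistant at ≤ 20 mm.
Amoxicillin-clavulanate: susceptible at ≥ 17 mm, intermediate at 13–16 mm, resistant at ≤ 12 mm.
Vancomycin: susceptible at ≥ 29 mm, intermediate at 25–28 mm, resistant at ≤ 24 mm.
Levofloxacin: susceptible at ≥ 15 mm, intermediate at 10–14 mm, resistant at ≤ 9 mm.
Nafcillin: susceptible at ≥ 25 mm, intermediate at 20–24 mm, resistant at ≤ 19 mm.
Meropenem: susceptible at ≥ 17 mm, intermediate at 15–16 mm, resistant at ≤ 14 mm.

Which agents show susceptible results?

Penicillin 22 mm: in 21–22 mm — I
Vancomycin (29 mm) ≥ 29 mm ⇒ susceptible
Meropenem: 17 mm is ≥ 17 mm → S
Levofloxacin 6 mm: ≤ 9 mm → R

vancomycin, meropenem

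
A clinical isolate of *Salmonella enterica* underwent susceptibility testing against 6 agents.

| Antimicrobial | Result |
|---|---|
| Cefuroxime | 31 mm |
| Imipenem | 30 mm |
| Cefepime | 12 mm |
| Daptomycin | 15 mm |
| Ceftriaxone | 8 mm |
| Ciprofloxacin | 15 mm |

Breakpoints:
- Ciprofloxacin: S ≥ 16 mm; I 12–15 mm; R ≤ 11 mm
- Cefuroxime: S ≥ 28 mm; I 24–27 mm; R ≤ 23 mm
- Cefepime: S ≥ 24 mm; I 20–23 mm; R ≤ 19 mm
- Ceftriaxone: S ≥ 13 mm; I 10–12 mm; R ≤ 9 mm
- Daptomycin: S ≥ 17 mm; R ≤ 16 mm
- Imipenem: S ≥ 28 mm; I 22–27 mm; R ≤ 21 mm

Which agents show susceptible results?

cefuroxime, imipenem

Cefuroxime: 31 mm is ≥ 28 mm — S
Imipenem 30 mm: ≥ 28 mm ⇒ susceptible
Cefepime (12 mm) ≤ 19 mm — R
Daptomycin: 15 mm is ≤ 16 mm ⇒ Resistant
Ceftriaxone: 8 mm is ≤ 9 mm ⇒ Resistant
Ciprofloxacin: 15 mm is in 12–15 mm ⇒ intermediate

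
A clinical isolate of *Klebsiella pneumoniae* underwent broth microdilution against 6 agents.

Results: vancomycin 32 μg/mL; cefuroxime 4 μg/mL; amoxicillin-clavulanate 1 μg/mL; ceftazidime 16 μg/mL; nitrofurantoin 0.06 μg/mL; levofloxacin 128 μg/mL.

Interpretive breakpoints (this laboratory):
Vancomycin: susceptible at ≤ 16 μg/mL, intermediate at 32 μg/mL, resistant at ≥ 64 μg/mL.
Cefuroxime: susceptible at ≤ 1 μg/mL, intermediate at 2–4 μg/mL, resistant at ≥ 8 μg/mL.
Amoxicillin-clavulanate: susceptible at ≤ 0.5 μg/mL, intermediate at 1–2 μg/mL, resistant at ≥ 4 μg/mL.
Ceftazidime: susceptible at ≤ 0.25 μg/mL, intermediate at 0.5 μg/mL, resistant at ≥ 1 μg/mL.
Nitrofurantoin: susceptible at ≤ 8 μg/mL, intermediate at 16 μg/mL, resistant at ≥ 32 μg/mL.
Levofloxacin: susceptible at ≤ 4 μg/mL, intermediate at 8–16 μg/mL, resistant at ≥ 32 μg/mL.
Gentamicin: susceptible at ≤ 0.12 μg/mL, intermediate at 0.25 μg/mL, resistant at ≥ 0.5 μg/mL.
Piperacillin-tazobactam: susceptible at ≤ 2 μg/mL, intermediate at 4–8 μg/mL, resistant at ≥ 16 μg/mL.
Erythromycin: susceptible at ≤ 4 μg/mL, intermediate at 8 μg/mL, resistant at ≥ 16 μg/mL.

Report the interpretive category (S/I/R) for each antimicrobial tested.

I, I, I, R, S, R

Vancomycin (32 μg/mL) = 32 μg/mL ⇒ Intermediate
Cefuroxime: 4 μg/mL is in 2–4 μg/mL → intermediate
Amoxicillin-clavulanate: 1 μg/mL is in 1–2 μg/mL ⇒ I
Ceftazidime 16 μg/mL: ≥ 1 μg/mL — R
Nitrofurantoin 0.06 μg/mL: ≤ 8 μg/mL → susceptible
Levofloxacin (128 μg/mL) ≥ 32 μg/mL → R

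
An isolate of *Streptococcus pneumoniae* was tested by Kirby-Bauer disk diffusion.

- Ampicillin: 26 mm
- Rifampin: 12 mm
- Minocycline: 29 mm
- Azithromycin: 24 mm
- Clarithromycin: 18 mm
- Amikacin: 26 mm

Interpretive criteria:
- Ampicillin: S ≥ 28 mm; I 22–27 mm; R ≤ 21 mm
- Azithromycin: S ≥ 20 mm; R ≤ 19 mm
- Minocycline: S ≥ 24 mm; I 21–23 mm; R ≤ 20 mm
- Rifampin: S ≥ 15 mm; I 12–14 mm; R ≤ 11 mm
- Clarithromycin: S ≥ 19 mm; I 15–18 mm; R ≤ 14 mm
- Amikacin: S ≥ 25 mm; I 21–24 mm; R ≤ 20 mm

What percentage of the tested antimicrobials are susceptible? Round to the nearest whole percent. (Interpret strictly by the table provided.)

50%

Ampicillin 26 mm: in 22–27 mm ⇒ I
Rifampin (12 mm) in 12–14 mm — intermediate
Minocycline: 29 mm is ≥ 24 mm ⇒ susceptible
Azithromycin 24 mm: ≥ 20 mm ⇒ S
Clarithromycin (18 mm) in 15–18 mm ⇒ I
Amikacin 26 mm: ≥ 25 mm ⇒ S
Susceptible: 3/6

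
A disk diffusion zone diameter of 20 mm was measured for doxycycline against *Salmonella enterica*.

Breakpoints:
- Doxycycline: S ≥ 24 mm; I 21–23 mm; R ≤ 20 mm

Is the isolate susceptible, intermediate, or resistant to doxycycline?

R

Doxycycline 20 mm: ≤ 20 mm → Resistant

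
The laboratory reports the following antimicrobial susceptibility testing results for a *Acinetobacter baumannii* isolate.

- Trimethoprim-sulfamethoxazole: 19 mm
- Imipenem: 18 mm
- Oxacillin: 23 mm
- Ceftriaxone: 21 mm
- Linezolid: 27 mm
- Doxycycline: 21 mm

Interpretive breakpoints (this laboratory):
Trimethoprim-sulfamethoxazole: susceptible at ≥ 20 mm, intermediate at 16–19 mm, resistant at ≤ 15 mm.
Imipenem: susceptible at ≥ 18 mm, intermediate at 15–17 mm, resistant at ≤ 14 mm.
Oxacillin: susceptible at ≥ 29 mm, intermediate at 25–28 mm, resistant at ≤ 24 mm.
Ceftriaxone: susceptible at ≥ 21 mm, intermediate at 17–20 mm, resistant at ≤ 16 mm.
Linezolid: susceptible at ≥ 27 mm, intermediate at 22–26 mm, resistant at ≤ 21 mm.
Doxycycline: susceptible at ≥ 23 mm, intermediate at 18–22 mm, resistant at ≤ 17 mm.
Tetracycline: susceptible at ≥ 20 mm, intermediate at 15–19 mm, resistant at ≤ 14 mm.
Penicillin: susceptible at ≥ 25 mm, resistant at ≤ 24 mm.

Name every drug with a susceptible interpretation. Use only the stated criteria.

imipenem, ceftriaxone, linezolid

Trimethoprim-sulfamethoxazole (19 mm) in 16–19 mm → Intermediate
Imipenem: 18 mm is ≥ 18 mm ⇒ S
Oxacillin 23 mm: ≤ 24 mm ⇒ R
Ceftriaxone: 21 mm is ≥ 21 mm ⇒ susceptible
Linezolid 27 mm: ≥ 27 mm ⇒ susceptible
Doxycycline 21 mm: in 18–22 mm → Intermediate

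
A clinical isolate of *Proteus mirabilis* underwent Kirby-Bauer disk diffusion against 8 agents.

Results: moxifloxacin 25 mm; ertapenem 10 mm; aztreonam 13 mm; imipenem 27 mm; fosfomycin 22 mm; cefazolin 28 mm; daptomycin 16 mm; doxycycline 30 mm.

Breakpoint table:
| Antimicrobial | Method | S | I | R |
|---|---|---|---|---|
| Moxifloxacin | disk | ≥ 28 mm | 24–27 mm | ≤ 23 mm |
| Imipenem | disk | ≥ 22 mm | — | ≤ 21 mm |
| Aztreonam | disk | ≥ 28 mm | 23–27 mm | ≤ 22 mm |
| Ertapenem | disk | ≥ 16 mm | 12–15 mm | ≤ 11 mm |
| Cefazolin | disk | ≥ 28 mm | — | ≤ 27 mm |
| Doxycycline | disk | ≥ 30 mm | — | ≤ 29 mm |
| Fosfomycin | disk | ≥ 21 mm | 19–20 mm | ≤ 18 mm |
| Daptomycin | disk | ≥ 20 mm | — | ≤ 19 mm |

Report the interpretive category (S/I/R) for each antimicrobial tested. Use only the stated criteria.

I, R, R, S, S, S, R, S

Moxifloxacin: 25 mm is in 24–27 mm ⇒ intermediate
Ertapenem (10 mm) ≤ 11 mm → Resistant
Aztreonam 13 mm: ≤ 22 mm — R
Imipenem: 27 mm is ≥ 22 mm → susceptible
Fosfomycin (22 mm) ≥ 21 mm → Susceptible
Cefazolin (28 mm) ≥ 28 mm → susceptible
Daptomycin 16 mm: ≤ 19 mm — Resistant
Doxycycline 30 mm: ≥ 30 mm — Susceptible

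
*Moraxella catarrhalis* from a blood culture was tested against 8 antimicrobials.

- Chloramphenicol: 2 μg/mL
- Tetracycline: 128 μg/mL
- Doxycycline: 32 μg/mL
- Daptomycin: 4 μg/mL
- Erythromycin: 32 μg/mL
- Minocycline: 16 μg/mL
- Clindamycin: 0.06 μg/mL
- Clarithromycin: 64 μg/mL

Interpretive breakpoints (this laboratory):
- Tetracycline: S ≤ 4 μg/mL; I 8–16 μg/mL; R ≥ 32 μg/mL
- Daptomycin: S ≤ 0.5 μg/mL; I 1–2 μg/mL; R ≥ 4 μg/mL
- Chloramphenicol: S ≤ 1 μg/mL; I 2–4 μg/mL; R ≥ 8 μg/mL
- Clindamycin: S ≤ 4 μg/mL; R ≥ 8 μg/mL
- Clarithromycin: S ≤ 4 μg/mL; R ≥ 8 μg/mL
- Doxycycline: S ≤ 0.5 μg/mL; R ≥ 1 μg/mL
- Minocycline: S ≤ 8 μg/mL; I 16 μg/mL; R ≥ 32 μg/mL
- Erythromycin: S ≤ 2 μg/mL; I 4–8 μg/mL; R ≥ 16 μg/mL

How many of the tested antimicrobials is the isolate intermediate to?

2

Chloramphenicol (2 μg/mL) in 2–4 μg/mL — Intermediate
Tetracycline: 128 μg/mL is ≥ 32 μg/mL — resistant
Doxycycline: 32 μg/mL is ≥ 1 μg/mL → resistant
Daptomycin 4 μg/mL: ≥ 4 μg/mL — resistant
Erythromycin (32 μg/mL) ≥ 16 μg/mL — resistant
Minocycline (16 μg/mL) = 16 μg/mL → I
Clindamycin 0.06 μg/mL: ≤ 4 μg/mL → susceptible
Clarithromycin 64 μg/mL: ≥ 8 μg/mL ⇒ R
Intermediate: 2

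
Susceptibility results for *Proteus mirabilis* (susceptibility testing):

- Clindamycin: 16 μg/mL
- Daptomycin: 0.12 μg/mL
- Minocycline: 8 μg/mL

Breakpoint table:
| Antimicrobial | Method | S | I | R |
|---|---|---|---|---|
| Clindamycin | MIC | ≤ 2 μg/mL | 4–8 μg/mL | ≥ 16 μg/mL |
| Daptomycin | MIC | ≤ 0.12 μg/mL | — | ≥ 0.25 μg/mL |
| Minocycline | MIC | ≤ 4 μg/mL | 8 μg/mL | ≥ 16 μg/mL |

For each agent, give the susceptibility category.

Clindamycin: 16 μg/mL is ≥ 16 μg/mL ⇒ R
Daptomycin (0.12 μg/mL) ≤ 0.12 μg/mL ⇒ Susceptible
Minocycline 8 μg/mL: = 8 μg/mL — intermediate

R, S, I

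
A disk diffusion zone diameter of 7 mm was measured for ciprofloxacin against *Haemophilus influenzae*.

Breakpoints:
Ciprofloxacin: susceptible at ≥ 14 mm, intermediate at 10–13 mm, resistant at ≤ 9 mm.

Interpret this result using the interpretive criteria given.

Ciprofloxacin (7 mm) ≤ 9 mm ⇒ Resistant

R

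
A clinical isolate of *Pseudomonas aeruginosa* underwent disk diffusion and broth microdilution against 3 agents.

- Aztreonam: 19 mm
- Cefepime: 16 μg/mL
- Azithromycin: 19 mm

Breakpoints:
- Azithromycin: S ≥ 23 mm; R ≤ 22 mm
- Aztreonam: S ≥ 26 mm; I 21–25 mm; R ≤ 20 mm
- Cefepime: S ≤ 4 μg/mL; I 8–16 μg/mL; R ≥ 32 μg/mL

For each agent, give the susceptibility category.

R, I, R

Aztreonam 19 mm: ≤ 20 mm → R
Cefepime 16 μg/mL: in 8–16 μg/mL ⇒ I
Azithromycin: 19 mm is ≤ 22 mm — resistant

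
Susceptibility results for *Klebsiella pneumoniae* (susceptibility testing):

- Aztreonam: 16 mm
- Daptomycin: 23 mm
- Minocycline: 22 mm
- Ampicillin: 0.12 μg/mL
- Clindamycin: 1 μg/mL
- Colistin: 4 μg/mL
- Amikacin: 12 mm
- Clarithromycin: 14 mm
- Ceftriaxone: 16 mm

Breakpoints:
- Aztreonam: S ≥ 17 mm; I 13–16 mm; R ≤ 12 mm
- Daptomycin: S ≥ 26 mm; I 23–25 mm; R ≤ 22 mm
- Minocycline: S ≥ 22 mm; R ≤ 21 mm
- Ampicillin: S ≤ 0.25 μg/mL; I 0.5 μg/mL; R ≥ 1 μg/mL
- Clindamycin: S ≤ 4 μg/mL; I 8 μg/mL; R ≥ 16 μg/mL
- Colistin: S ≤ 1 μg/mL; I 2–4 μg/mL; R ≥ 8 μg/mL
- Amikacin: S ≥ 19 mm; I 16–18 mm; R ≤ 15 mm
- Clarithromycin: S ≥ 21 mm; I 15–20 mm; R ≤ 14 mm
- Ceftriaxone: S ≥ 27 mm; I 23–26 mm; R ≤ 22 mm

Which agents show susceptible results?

minocycline, ampicillin, clindamycin

Aztreonam 16 mm: in 13–16 mm — intermediate
Daptomycin: 23 mm is in 23–25 mm — Intermediate
Minocycline: 22 mm is ≥ 22 mm → S
Ampicillin 0.12 μg/mL: ≤ 0.25 μg/mL → S
Clindamycin 1 μg/mL: ≤ 4 μg/mL — S
Colistin: 4 μg/mL is in 2–4 μg/mL ⇒ intermediate
Amikacin (12 mm) ≤ 15 mm — resistant
Clarithromycin 14 mm: ≤ 14 mm — R
Ceftriaxone: 16 mm is ≤ 22 mm ⇒ resistant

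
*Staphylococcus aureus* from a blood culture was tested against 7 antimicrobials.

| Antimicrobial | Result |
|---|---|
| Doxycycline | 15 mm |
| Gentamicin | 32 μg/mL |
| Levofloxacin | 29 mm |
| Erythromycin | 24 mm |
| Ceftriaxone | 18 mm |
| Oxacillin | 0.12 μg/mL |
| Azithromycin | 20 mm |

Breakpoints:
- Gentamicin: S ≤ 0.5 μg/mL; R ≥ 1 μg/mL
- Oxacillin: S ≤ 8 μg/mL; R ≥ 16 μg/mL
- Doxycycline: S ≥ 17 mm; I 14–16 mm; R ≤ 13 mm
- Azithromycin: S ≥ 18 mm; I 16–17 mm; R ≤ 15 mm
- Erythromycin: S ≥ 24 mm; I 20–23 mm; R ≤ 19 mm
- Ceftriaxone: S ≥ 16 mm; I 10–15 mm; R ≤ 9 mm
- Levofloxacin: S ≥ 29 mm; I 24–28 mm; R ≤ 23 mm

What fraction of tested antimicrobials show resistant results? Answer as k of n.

Doxycycline: 15 mm is in 14–16 mm — I
Gentamicin (32 μg/mL) ≥ 1 μg/mL — R
Levofloxacin: 29 mm is ≥ 29 mm ⇒ susceptible
Erythromycin (24 mm) ≥ 24 mm → Susceptible
Ceftriaxone (18 mm) ≥ 16 mm — Susceptible
Oxacillin 0.12 μg/mL: ≤ 8 μg/mL → Susceptible
Azithromycin: 20 mm is ≥ 18 mm → S
Resistant: 1/7

1 of 7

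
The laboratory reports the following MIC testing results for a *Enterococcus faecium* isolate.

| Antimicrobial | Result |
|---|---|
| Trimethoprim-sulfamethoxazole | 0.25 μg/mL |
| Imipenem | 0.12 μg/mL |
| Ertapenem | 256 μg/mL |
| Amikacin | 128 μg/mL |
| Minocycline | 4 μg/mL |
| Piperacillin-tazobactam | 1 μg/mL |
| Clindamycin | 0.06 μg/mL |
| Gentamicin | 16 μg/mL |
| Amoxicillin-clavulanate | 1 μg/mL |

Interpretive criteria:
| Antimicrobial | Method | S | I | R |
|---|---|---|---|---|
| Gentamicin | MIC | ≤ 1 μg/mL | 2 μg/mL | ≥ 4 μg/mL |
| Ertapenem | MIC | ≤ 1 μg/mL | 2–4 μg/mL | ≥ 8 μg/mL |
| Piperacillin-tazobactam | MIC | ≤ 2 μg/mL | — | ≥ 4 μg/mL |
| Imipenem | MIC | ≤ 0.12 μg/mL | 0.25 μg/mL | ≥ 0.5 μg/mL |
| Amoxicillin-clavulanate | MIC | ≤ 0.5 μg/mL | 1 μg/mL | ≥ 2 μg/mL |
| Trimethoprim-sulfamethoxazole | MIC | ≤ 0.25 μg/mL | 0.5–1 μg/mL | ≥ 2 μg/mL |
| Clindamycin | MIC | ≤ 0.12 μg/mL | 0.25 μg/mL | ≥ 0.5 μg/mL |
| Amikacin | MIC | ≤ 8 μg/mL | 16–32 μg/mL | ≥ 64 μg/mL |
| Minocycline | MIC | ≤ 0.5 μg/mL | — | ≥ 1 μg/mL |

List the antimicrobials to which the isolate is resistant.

ertapenem, amikacin, minocycline, gentamicin

Trimethoprim-sulfamethoxazole 0.25 μg/mL: ≤ 0.25 μg/mL → susceptible
Imipenem 0.12 μg/mL: ≤ 0.12 μg/mL — susceptible
Ertapenem: 256 μg/mL is ≥ 8 μg/mL → Resistant
Amikacin 128 μg/mL: ≥ 64 μg/mL — R
Minocycline (4 μg/mL) ≥ 1 μg/mL — Resistant
Piperacillin-tazobactam: 1 μg/mL is ≤ 2 μg/mL — susceptible
Clindamycin 0.06 μg/mL: ≤ 0.12 μg/mL ⇒ Susceptible
Gentamicin 16 μg/mL: ≥ 4 μg/mL — Resistant
Amoxicillin-clavulanate: 1 μg/mL is = 1 μg/mL ⇒ intermediate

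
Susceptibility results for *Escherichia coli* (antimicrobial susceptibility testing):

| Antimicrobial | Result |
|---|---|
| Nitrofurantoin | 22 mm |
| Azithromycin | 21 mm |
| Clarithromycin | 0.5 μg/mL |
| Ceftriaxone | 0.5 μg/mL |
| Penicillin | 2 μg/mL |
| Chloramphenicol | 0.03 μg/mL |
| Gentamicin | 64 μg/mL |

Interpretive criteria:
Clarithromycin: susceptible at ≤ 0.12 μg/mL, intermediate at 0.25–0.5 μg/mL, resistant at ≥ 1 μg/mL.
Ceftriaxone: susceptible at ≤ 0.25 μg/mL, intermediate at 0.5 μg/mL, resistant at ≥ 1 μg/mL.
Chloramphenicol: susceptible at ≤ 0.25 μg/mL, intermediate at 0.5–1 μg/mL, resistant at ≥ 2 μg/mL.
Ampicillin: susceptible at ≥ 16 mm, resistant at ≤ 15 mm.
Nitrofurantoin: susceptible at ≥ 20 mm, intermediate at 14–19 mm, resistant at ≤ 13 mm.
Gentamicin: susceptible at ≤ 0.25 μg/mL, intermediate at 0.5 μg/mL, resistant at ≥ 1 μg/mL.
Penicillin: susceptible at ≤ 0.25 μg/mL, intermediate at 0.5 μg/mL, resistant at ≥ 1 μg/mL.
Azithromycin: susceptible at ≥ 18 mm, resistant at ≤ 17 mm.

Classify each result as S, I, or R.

S, S, I, I, R, S, R

Nitrofurantoin 22 mm: ≥ 20 mm ⇒ susceptible
Azithromycin (21 mm) ≥ 18 mm → S
Clarithromycin: 0.5 μg/mL is in 0.25–0.5 μg/mL → Intermediate
Ceftriaxone 0.5 μg/mL: = 0.5 μg/mL ⇒ Intermediate
Penicillin (2 μg/mL) ≥ 1 μg/mL ⇒ Resistant
Chloramphenicol (0.03 μg/mL) ≤ 0.25 μg/mL → Susceptible
Gentamicin (64 μg/mL) ≥ 1 μg/mL → Resistant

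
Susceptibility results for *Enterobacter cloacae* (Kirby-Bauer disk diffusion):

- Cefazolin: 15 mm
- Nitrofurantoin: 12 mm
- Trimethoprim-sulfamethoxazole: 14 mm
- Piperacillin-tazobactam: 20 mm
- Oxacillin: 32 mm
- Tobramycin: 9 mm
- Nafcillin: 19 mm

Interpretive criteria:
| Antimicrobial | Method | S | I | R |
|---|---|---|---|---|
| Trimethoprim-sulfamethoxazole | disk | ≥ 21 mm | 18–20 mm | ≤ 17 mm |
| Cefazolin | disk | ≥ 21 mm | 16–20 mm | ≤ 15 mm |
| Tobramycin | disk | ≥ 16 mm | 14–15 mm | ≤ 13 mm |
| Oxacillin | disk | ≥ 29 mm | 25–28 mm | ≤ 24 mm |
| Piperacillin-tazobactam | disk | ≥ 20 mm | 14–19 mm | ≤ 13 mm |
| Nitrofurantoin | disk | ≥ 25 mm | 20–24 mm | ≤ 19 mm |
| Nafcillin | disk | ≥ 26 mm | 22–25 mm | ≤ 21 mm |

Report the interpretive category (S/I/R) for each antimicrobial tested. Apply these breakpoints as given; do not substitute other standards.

Cefazolin: 15 mm is ≤ 15 mm — resistant
Nitrofurantoin (12 mm) ≤ 19 mm ⇒ resistant
Trimethoprim-sulfamethoxazole (14 mm) ≤ 17 mm — R
Piperacillin-tazobactam (20 mm) ≥ 20 mm ⇒ S
Oxacillin 32 mm: ≥ 29 mm → susceptible
Tobramycin: 9 mm is ≤ 13 mm → R
Nafcillin 19 mm: ≤ 21 mm ⇒ Resistant

R, R, R, S, S, R, R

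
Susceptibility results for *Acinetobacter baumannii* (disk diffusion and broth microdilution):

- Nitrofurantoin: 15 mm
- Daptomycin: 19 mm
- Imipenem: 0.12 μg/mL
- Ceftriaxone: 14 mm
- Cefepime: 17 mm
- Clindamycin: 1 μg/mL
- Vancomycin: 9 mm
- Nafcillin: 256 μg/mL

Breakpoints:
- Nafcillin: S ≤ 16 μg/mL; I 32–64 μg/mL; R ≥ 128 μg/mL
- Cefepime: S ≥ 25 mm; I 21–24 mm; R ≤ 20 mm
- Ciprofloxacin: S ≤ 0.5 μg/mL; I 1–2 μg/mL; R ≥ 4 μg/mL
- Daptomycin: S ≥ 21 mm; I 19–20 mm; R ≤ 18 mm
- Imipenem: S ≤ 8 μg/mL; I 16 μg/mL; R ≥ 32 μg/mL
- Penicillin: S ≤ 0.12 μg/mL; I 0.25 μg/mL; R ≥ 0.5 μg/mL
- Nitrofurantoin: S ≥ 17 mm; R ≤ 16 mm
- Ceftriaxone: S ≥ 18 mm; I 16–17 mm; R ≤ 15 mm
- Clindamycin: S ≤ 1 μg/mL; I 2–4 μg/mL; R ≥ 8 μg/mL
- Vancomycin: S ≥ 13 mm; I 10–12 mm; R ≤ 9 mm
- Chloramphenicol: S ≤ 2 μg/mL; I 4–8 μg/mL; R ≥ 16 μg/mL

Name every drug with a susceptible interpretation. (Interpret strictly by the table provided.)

Nitrofurantoin 15 mm: ≤ 16 mm → Resistant
Daptomycin 19 mm: in 19–20 mm ⇒ I
Imipenem: 0.12 μg/mL is ≤ 8 μg/mL ⇒ susceptible
Ceftriaxone: 14 mm is ≤ 15 mm — resistant
Cefepime (17 mm) ≤ 20 mm — resistant
Clindamycin (1 μg/mL) ≤ 1 μg/mL — Susceptible
Vancomycin (9 mm) ≤ 9 mm — Resistant
Nafcillin 256 μg/mL: ≥ 128 μg/mL → R

imipenem, clindamycin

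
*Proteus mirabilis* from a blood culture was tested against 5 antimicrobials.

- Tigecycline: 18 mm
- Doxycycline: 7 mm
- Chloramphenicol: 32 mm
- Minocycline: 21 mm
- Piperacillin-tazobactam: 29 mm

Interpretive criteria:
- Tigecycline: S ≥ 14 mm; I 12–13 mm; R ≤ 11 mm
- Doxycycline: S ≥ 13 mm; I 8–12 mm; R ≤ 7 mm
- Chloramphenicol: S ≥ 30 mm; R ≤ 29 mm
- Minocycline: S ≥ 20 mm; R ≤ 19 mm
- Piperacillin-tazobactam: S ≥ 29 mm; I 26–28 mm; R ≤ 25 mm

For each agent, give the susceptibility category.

S, R, S, S, S

Tigecycline 18 mm: ≥ 14 mm — Susceptible
Doxycycline 7 mm: ≤ 7 mm → R
Chloramphenicol 32 mm: ≥ 30 mm → susceptible
Minocycline: 21 mm is ≥ 20 mm → Susceptible
Piperacillin-tazobactam 29 mm: ≥ 29 mm — susceptible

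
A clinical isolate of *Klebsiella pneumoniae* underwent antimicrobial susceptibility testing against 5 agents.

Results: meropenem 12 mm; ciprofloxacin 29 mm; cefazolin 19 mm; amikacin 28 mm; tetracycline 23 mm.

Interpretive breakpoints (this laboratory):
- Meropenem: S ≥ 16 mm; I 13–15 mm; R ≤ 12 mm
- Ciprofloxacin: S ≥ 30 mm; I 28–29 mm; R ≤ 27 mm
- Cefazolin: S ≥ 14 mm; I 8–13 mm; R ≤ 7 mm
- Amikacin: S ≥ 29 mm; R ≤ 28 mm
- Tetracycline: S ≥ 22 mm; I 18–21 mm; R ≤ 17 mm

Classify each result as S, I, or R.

Meropenem (12 mm) ≤ 12 mm → R
Ciprofloxacin 29 mm: in 28–29 mm → I
Cefazolin 19 mm: ≥ 14 mm → Susceptible
Amikacin (28 mm) ≤ 28 mm — Resistant
Tetracycline (23 mm) ≥ 22 mm — S

R, I, S, R, S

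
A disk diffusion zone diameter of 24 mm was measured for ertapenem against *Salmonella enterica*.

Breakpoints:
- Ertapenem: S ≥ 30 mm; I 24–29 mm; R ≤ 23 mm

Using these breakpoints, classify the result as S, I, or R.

Ertapenem (24 mm) in 24–29 mm ⇒ I

Intermediate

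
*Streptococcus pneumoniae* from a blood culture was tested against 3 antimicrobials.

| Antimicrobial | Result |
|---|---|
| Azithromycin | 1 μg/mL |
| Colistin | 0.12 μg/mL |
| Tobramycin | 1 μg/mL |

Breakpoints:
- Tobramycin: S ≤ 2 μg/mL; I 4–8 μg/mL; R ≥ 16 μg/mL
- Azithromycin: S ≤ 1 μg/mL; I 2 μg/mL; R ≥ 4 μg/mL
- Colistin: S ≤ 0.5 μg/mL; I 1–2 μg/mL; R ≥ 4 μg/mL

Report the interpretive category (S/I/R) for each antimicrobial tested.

Azithromycin: 1 μg/mL is ≤ 1 μg/mL — Susceptible
Colistin 0.12 μg/mL: ≤ 0.5 μg/mL ⇒ susceptible
Tobramycin: 1 μg/mL is ≤ 2 μg/mL → Susceptible

S, S, S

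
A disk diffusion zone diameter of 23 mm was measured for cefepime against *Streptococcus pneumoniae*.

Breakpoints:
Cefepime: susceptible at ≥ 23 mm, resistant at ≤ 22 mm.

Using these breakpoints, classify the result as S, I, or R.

Cefepime (23 mm) ≥ 23 mm ⇒ S

Susceptible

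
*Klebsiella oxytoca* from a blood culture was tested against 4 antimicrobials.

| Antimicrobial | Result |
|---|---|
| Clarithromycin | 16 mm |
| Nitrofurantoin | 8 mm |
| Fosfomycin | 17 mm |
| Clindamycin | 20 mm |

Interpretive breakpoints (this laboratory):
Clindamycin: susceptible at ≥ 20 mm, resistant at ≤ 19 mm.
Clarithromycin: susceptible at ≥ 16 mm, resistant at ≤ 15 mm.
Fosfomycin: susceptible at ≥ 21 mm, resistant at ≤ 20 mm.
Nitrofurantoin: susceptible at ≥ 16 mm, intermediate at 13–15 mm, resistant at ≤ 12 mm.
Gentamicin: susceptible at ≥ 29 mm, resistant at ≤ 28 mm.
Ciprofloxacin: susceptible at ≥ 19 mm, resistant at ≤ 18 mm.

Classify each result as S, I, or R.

Clarithromycin (16 mm) ≥ 16 mm → Susceptible
Nitrofurantoin 8 mm: ≤ 12 mm — resistant
Fosfomycin 17 mm: ≤ 20 mm → Resistant
Clindamycin (20 mm) ≥ 20 mm ⇒ S

S, R, R, S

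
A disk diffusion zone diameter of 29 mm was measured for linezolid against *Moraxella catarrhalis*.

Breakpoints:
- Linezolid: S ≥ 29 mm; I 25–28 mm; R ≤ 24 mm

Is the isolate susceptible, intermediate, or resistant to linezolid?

Susceptible

Linezolid 29 mm: ≥ 29 mm → S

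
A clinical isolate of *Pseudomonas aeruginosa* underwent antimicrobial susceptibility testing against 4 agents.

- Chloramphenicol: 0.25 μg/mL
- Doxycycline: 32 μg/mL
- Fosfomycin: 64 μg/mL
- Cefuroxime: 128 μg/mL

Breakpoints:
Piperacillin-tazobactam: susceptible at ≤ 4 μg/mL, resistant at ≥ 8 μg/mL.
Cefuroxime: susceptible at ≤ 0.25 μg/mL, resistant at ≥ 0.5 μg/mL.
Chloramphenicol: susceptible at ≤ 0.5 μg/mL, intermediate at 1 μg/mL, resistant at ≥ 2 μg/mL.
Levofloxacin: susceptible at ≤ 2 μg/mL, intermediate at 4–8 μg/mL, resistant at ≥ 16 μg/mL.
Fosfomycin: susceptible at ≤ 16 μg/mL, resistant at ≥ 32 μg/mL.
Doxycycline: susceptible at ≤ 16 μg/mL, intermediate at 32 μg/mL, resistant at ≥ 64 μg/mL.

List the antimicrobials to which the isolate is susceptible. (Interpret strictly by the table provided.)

chloramphenicol

Chloramphenicol 0.25 μg/mL: ≤ 0.5 μg/mL — Susceptible
Doxycycline (32 μg/mL) = 32 μg/mL → intermediate
Fosfomycin 64 μg/mL: ≥ 32 μg/mL → Resistant
Cefuroxime (128 μg/mL) ≥ 0.5 μg/mL — resistant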